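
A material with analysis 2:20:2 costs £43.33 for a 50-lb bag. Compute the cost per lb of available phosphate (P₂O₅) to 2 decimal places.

P₂O₅ in bag = 50 × 20% = 10 lb.
Cost per lb P₂O₅ = £43.33 / 10 = £4.3330.

£4.33 per lb P₂O₅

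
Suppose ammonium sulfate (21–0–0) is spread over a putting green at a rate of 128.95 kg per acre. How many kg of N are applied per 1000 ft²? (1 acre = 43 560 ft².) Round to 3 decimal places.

0.622 kg N per thousand sq ft

nitrogen per acre = 128.95 × 21% = 27.0795 kg.
Convert to per 1000 ft²: 27.0795 × 0.0229568 = 0.62166 kg.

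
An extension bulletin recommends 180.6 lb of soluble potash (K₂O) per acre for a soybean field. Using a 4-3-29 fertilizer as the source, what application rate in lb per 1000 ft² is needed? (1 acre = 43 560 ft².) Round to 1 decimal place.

14.3 lb of product per thousand sq ft

Product per acre = 180.6 / 29% = 622.759 lb.
Convert to per 1000 ft²: 622.759 × 0.0229568 = 14.2966 lb.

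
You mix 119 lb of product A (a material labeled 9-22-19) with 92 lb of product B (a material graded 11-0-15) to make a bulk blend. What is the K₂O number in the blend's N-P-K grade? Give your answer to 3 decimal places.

17.256% K₂O

Total mass = 119 + 92 = 211 lb.
K₂O mass = 19%×119 + 15%×92 = 36.41 lb.
% K₂O = 36.41 / 211 = 17.2559%.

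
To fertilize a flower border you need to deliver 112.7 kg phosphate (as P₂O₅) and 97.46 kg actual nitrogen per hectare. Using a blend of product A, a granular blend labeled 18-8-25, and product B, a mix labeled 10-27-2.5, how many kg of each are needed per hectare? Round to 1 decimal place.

370.5 kg product A, 307.6 kg product B

Per-hectare balance (a = product A, b = product B):
P₂O₅: 0.08·a + 0.27·b = 112.7
N: 0.18·a + 0.1·b = 97.46
Eliminate a: (row1) − 0.08/0.18·(row2) → 0.225556·b = 69.3844, so b = 307.616.
Back-substitute: a = (112.7 − 0.27·307.616) / 0.08 = 370.547.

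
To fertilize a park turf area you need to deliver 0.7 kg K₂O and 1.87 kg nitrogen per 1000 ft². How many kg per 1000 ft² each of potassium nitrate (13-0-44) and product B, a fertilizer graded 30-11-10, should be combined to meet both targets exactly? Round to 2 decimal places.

Per-1000 ft² balance (a = potassium nitrate, b = product B):
K₂O: 0.44·a + 0.1·b = 0.7
N: 0.13·a + 0.3·b = 1.87
Eliminate b: (row1) − 0.1/0.3·(row2) → 0.396667·a = 0.0766667, so a = 0.193277.
Then b = (1.87 − 0.13·0.193277) / 0.3 = 6.14958.

0.19 kg potassium nitrate, 6.15 kg product B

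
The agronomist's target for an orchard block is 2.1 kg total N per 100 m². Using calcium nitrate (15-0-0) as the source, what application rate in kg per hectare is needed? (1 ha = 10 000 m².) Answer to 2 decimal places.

Product per 100 m² = 2.1 / 15% = 14 kg.
Convert to per hectare: 14 × 100 = 1400 kg.

1400.00 kg of product per hectare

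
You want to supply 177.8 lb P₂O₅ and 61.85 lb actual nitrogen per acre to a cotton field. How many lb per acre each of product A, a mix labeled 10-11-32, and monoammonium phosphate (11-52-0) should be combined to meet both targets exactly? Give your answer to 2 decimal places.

315.89 lb product A, 275.10 lb monoammonium phosphate

Per-acre balance (a = product A, b = monoammonium phosphate):
P₂O₅: 0.11·a + 0.52·b = 177.8
N: 0.1·a + 0.11·b = 61.85
Solving simultaneously: a = 315.8897, b = 275.1003.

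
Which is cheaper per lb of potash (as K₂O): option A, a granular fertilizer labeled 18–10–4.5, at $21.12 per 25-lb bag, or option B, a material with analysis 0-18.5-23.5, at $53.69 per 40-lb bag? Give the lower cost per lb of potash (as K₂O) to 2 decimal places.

$5.71 per lb K₂O (option B)

option A: K₂O per bag = 25 × 4.5% = 1.125 lb; cost = 21.12 / 1.125 = $18.7733/lb K₂O.
option B: K₂O per bag = 40 × 23.5% = 9.4 lb; cost = 53.69 / 9.4 = $5.7117/lb K₂O.
option B is cheaper.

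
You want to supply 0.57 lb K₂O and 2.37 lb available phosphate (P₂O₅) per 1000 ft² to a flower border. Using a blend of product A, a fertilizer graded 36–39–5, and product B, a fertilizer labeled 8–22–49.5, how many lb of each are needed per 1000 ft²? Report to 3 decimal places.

Let a = lb of product A, b = lb of product B (per 1000 ft²).
K₂O: 0.05·a + 0.495·b = 0.57
P₂O₅: 0.39·a + 0.22·b = 2.37
Eliminate b: (row1) − 0.495/0.22·(row2) → -0.8275·a = -4.7625, so a = 5.75529.
Then b = (2.37 − 0.39·5.75529) / 0.22 = 0.570173.

5.755 lb product A, 0.570 lb product B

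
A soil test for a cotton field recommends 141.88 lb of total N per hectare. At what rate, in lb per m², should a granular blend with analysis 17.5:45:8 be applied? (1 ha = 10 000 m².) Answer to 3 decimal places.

Product per hectare = 141.88 / 17.5% = 810.743 lb.
Convert to per m²: 810.743 × 0.0001 = 0.0810743 lb.

0.081 lb of product per sq m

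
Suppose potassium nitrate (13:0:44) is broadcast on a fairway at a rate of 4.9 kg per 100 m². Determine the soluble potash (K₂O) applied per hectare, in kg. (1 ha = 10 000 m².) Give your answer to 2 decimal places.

K₂O per 100 m² = 4.9 × 44% = 2.156 kg.
Convert to per hectare: 2.156 × 100 = 215.6 kg.

215.60 kg K₂O per hectare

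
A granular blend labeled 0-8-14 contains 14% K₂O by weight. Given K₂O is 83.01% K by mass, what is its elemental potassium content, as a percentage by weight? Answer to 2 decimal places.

11.62% K

%K = 14 × 0.8301 = 11.6214%.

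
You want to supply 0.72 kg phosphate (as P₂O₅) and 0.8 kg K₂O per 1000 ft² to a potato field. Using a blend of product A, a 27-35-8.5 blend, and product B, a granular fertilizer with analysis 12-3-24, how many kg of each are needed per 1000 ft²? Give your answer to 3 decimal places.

Let a = kg of product A, b = kg of product B (per 1000 ft²).
P₂O₅: 0.35·a + 0.03·b = 0.72
K₂O: 0.085·a + 0.24·b = 0.8
Solving simultaneously: a = 1.82689, b = 2.68631.

1.827 kg product A, 2.686 kg product B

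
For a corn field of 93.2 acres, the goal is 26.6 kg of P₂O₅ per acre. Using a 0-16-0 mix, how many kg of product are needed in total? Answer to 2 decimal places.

15494.50 kg

Product per acre = 26.6 / 16% = 166.25 kg.
Total product = 166.25 × 93.2 = 15494.5 kg.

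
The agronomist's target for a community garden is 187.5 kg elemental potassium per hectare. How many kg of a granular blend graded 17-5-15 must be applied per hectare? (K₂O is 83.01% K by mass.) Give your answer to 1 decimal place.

1505.8 kg of product per hectare

As K₂O: 187.5 / 0.8301 = 225.876 kg per hectare.
Product per hectare = 225.876 / 15% = 1505.84 kg.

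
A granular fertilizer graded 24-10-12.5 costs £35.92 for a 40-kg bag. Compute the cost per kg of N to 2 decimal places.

N in bag = 40 × 24% = 9.6 kg.
Cost per kg N = £35.92 / 9.6 = £3.7417.

£3.74 per kg N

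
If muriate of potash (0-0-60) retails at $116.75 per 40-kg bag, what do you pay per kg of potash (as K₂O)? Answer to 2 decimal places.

K₂O in bag = 40 × 60% = 24 kg.
Cost per kg K₂O = $116.75 / 24 = $4.8646.

$4.86 per kg K₂O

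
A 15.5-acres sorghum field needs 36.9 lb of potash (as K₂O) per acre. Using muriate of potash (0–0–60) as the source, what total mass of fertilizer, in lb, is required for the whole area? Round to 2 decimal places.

Product per acre = 36.9 / 60% = 61.5 lb.
Total product = 61.5 × 15.5 = 953.25 lb.

953.25 lb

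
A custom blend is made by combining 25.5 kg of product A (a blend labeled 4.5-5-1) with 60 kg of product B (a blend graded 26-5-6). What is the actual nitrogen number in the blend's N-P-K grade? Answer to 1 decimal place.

Total mass = 25.5 + 60 = 85.5 kg.
N mass = 4.5%×25.5 + 26%×60 = 16.7475 kg.
% N = 16.7475 / 85.5 = 19.5877%.

19.6% N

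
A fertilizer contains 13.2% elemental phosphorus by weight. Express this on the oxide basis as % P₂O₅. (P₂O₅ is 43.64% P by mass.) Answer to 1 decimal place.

30.2% P₂O₅

%P₂O₅ = 13.2 / 0.4364 = 30.2475%.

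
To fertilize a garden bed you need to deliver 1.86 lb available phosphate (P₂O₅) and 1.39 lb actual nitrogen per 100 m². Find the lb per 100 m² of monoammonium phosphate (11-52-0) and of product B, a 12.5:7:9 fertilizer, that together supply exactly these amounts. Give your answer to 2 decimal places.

2.36 lb monoammonium phosphate, 9.04 lb product B

Let a = lb of monoammonium phosphate, b = lb of product B (per 100 m²).
P₂O₅: 0.52·a + 0.07·b = 1.86
N: 0.11·a + 0.125·b = 1.39
Eliminate a: (row1) − 0.52/0.11·(row2) → -0.520909·b = -4.71091, so b = 9.04363.
Back-substitute: a = (1.86 − 0.07·9.04363) / 0.52 = 2.35951.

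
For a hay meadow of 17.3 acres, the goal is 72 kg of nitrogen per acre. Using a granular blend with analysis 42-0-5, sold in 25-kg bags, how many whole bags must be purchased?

119 bags

Product per acre = 72 / 42% = 171.429 kg.
Total product = 171.429 × 17.3 = 2965.71 kg.
Bags = ⌈2965.71 / 25⌉ = 119.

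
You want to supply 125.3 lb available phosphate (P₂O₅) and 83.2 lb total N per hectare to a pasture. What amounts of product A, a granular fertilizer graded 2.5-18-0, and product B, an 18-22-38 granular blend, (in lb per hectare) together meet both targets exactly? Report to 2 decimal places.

Per-hectare balance (a = product A, b = product B):
P₂O₅: 0.18·a + 0.22·b = 125.3
N: 0.025·a + 0.18·b = 83.2
Eliminate b: (row1) − 0.22/0.18·(row2) → 0.149444·a = 23.6111, so a = 157.993.
Then b = (83.2 − 0.025·157.993) / 0.18 = 440.279.

157.99 lb product A, 440.28 lb product B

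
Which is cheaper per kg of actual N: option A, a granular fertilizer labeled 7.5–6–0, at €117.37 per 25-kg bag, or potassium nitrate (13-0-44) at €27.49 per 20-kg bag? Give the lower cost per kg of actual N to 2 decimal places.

€10.57 per kg N (potassium nitrate)

option A: N per bag = 25 × 7.5% = 1.875 kg; cost = 117.37 / 1.875 = €62.5973/kg N.
potassium nitrate: N per bag = 20 × 13% = 2.6 kg; cost = 27.49 / 2.6 = €10.5731/kg N.
potassium nitrate is cheaper.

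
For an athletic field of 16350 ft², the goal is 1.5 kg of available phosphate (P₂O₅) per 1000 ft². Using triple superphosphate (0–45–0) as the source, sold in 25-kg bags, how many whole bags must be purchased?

Product per 1000 ft² = 1.5 / 45% = 3.33333 kg.
Total product = 3.33333 × 16350 / 1000 = 54.5 kg.
Bags = ⌈54.5 / 25⌉ = 3.

3 bags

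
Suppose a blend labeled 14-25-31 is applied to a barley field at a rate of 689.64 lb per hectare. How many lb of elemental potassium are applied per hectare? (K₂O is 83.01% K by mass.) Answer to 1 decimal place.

177.5 lb K per hectare

K₂O per hectare = 689.64 × 31% = 213.788 lb.
Elemental K = 213.788 × 0.8301 = 177.466 lb per hectare.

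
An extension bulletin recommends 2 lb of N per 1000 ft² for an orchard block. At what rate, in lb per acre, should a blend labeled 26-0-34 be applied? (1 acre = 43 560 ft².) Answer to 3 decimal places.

335.077 lb of product per acre

Product per 1000 ft² = 2 / 26% = 7.69231 lb.
Convert to per acre: 7.69231 × 43.56 = 335.0769 lb.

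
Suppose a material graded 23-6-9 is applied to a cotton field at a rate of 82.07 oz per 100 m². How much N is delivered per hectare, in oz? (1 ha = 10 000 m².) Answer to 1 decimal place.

1887.6 oz N per hectare

nitrogen per 100 m² = 82.07 × 23% = 18.8761 oz.
Convert to per hectare: 18.8761 × 100 = 1887.61 oz.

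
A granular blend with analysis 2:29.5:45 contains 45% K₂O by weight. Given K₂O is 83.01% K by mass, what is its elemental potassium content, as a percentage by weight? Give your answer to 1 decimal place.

37.4% K

%K = 45 × 0.8301 = 37.3545%.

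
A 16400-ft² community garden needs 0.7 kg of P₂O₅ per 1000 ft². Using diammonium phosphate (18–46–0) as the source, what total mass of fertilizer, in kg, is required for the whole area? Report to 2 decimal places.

Product per 1000 ft² = 0.7 / 46% = 1.52174 kg.
Total product = 1.52174 × 16400 / 1000 = 24.9565 kg.

24.96 kg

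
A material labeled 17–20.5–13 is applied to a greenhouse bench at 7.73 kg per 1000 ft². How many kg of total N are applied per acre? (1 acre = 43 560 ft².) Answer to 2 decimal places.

57.24 kg N per acre

nitrogen per 1000 ft² = 7.73 × 17% = 1.3141 kg.
Convert to per acre: 1.3141 × 43.56 = 57.2422 kg.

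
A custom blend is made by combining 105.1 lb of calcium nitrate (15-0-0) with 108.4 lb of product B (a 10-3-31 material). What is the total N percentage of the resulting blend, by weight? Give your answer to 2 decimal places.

Total mass = 105.1 + 108.4 = 213.5 lb.
N mass = 15%×105.1 + 10%×108.4 = 26.605 lb.
% N = 26.605 / 213.5 = 12.4614%.

12.46% N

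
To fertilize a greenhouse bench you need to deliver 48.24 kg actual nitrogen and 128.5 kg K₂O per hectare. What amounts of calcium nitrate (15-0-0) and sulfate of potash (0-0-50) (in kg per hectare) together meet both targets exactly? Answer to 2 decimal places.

With a, b = kg per hectare of calcium nitrate and sulfate of potash:
N: 0.15·a + 0·b = 48.24
K₂O: 0·a + 0.5·b = 128.5
Solving simultaneously: a = 321.6, b = 257.

321.60 kg calcium nitrate, 257.00 kg sulfate of potash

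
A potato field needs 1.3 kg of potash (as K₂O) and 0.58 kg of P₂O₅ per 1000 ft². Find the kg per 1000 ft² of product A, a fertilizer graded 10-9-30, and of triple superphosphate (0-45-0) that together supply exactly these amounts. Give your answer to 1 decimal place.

With a, b = kg per 1000 ft² of product A and triple superphosphate:
K₂O: 0.3·a + 0·b = 1.3
P₂O₅: 0.09·a + 0.45·b = 0.58
Eliminate a: (row1) − 0.3/0.09·(row2) → -1.5·b = -0.633333, so b = 0.422222.
Back-substitute: a = (1.3 − 0·0.422222) / 0.3 = 4.33333.

4.3 kg product A, 0.4 kg triple superphosphate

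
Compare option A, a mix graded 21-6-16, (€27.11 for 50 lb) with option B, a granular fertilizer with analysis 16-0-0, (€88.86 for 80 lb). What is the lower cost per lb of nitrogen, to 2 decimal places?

option A: N per bag = 50 × 21% = 10.5 lb; cost = 27.11 / 10.5 = €2.5819/lb N.
option B: N per bag = 80 × 16% = 12.8 lb; cost = 88.86 / 12.8 = €6.9422/lb N.
option A is cheaper.

€2.58 per lb N (option A)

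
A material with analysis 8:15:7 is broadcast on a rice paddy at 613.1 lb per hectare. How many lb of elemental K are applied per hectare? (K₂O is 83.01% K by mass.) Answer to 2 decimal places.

35.63 lb K per hectare

K₂O per hectare = 613.1 × 7% = 42.917 lb.
Elemental K = 42.917 × 0.8301 = 35.6254 lb per hectare.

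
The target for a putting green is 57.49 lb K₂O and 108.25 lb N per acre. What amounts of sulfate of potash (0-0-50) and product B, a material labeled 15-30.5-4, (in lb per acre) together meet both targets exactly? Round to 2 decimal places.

Per-acre balance (a = sulfate of potash, b = product B):
K₂O: 0.5·a + 0.04·b = 57.49
N: 0·a + 0.15·b = 108.25
Solving simultaneously: a = 57.2467, b = 721.667.

57.25 lb sulfate of potash, 721.67 lb product B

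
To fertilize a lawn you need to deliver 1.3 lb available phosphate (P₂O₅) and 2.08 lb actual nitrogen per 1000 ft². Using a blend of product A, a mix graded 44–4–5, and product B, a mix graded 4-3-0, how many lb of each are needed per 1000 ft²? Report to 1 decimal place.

0.9 lb product A, 42.1 lb product B

Per-1000 ft² balance (a = product A, b = product B):
P₂O₅: 0.04·a + 0.03·b = 1.3
N: 0.44·a + 0.04·b = 2.08
Eliminate b: (row1) − 0.03/0.04·(row2) → -0.29·a = -0.26, so a = 0.896552.
Then b = (2.08 − 0.44·0.896552) / 0.04 = 42.1379.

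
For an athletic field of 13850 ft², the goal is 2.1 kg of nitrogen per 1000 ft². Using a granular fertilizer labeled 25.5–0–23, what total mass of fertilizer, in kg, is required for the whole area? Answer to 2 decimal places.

Product per 1000 ft² = 2.1 / 25.5% = 8.23529 kg.
Total product = 8.23529 × 13850 / 1000 = 114.059 kg.

114.06 kg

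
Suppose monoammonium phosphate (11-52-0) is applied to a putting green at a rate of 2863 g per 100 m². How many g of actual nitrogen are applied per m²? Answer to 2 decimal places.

nitrogen per 100 m² = 2863 × 11% = 314.93 g.
Convert to per m²: 314.93 × 0.01 = 3.1493 g.

3.15 g N per sq m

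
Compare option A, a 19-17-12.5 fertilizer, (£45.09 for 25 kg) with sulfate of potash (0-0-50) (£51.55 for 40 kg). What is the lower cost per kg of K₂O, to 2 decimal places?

£2.58 per kg K₂O (sulfate of potash)

option A: K₂O per bag = 25 × 12.5% = 3.125 kg; cost = 45.09 / 3.125 = £14.4288/kg K₂O.
sulfate of potash: K₂O per bag = 40 × 50% = 20 kg; cost = 51.55 / 20 = £2.5775/kg K₂O.
sulfate of potash is cheaper.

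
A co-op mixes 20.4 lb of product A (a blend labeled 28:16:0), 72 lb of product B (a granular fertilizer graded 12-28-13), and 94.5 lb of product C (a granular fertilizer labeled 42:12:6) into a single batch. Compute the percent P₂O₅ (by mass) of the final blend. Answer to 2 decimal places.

18.60% P₂O₅

Total mass = 20.4 + 72 + 94.5 = 186.9 lb.
P₂O₅ mass = 16%×20.4 + 28%×72 + 12%×94.5 = 34.764 lb.
% P₂O₅ = 34.764 / 186.9 = 18.6003%.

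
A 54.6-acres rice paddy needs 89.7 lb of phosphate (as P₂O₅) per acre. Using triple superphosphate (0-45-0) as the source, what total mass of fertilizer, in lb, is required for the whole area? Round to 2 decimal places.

10883.60 lb

Product per acre = 89.7 / 45% = 199.333 lb.
Total product = 199.333 × 54.6 = 10883.6 lb.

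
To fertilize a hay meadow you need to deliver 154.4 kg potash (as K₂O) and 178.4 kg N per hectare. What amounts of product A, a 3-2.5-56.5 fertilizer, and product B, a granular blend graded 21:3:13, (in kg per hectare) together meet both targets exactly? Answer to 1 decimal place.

Let a = kg of product A, b = kg of product B (per hectare).
K₂O: 0.565·a + 0.13·b = 154.4
N: 0.03·a + 0.21·b = 178.4
From row1: a = (154.4 − 0.13·b) / 0.565.
Into row2: 0.03·(154.4 − 0.13·b)/0.565 + 0.21·b = 178.4 → b = 838.031, a = 80.4532.

80.5 kg product A, 838.0 kg product B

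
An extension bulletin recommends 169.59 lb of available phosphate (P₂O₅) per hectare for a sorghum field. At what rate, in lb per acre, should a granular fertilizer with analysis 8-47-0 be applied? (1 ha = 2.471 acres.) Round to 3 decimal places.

146.026 lb of product per acre

Product per hectare = 169.59 / 47% = 360.83 lb.
Convert to per acre: 360.83 × 0.404694 = 146.0258 lb.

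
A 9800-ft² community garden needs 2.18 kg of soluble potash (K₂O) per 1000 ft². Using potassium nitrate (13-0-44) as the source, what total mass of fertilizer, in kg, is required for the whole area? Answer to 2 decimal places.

48.55 kg

Product per 1000 ft² = 2.18 / 44% = 4.95455 kg.
Total product = 4.95455 × 9800 / 1000 = 48.5545 kg.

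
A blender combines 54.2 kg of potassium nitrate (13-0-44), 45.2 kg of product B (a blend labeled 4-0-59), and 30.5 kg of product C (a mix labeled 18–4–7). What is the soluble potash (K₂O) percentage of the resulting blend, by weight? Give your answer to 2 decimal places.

40.53% K₂O

Total mass = 54.2 + 45.2 + 30.5 = 129.9 kg.
K₂O mass = 44%×54.2 + 59%×45.2 + 7%×30.5 = 52.651 kg.
% K₂O = 52.651 / 129.9 = 40.5319%.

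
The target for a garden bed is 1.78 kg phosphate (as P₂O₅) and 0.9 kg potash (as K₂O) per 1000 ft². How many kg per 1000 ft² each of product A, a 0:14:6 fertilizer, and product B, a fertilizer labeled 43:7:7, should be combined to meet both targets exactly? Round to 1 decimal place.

11.0 kg product A, 3.4 kg product B

With a, b = kg per 1000 ft² of product A and product B:
P₂O₅: 0.14·a + 0.07·b = 1.78
K₂O: 0.06·a + 0.07·b = 0.9
Eliminate b: (row1) − 0.07/0.07·(row2) → 0.08·a = 0.88, so a = 11.
Then b = (0.9 − 0.06·11) / 0.07 = 3.42857.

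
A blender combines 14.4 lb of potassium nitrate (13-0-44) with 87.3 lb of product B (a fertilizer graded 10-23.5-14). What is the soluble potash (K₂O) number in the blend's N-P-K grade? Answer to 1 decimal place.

Total mass = 14.4 + 87.3 = 101.7 lb.
K₂O mass = 44%×14.4 + 14%×87.3 = 18.558 lb.
% K₂O = 18.558 / 101.7 = 18.2478%.

18.2% K₂O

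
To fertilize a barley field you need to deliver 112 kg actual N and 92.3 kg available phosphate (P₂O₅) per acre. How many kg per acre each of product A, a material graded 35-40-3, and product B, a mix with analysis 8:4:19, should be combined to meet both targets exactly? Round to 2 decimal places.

161.33 kg product A, 694.17 kg product B

Let a = kg of product A, b = kg of product B (per acre).
N: 0.35·a + 0.08·b = 112
P₂O₅: 0.4·a + 0.04·b = 92.3
Solving simultaneously: a = 161.333, b = 694.167.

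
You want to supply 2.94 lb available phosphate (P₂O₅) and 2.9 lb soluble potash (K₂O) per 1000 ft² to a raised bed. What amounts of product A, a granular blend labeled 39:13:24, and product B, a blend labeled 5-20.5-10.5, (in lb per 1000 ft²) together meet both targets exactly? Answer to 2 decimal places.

Per-1000 ft² balance (a = product A, b = product B):
P₂O₅: 0.13·a + 0.205·b = 2.94
K₂O: 0.24·a + 0.105·b = 2.9
Eliminate a: (row1) − 0.13/0.24·(row2) → 0.148125·b = 1.36917, so b = 9.24332.
Back-substitute: a = (2.94 − 0.205·9.24332) / 0.13 = 8.03938.

8.04 lb product A, 9.24 lb product B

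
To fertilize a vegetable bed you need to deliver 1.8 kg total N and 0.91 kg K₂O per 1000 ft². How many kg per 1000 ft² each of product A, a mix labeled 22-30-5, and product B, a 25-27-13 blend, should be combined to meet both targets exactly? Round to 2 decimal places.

With a, b = kg per 1000 ft² of product A and product B:
N: 0.22·a + 0.25·b = 1.8
K₂O: 0.05·a + 0.13·b = 0.91
Eliminate a: (row1) − 0.22/0.05·(row2) → -0.322·b = -2.204, so b = 6.84472.
Back-substitute: a = (1.8 − 0.25·6.84472) / 0.22 = 0.403727.

0.40 kg product A, 6.84 kg product B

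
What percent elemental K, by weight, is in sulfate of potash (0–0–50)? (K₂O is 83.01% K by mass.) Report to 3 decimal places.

%K = 50 × 0.8301 = 41.505%.

41.505% K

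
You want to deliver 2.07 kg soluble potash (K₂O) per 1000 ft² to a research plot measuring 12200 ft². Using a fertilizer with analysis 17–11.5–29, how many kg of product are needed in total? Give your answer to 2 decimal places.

Product per 1000 ft² = 2.07 / 29% = 7.13793 kg.
Total product = 7.13793 × 12200 / 1000 = 87.0828 kg.

87.08 kg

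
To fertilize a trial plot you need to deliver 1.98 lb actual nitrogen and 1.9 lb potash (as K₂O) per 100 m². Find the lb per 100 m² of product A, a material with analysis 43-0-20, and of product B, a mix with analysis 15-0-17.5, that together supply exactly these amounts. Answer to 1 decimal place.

1.4 lb product A, 9.3 lb product B

With a, b = lb per 100 m² of product A and product B:
N: 0.43·a + 0.15·b = 1.98
K₂O: 0.2·a + 0.175·b = 1.9
Eliminate b: (row1) − 0.15/0.175·(row2) → 0.258571·a = 0.351429, so a = 1.35912.
Then b = (1.9 − 0.2·1.35912) / 0.175 = 9.30387.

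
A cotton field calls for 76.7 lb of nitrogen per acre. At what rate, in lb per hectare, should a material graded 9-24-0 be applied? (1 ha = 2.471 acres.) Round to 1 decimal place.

2105.8 lb of product per hectare

Product per acre = 76.7 / 9% = 852.222 lb.
Convert to per hectare: 852.222 × 2.471 = 2105.84 lb.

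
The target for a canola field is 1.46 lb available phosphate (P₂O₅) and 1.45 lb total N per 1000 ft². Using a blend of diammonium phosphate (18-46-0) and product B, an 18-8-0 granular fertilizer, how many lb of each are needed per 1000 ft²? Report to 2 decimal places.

Per-1000 ft² balance (a = diammonium phosphate, b = product B):
P₂O₅: 0.46·a + 0.08·b = 1.46
N: 0.18·a + 0.18·b = 1.45
Solving simultaneously: a = 2.1462, b = 5.90936.

2.15 lb diammonium phosphate, 5.91 lb product B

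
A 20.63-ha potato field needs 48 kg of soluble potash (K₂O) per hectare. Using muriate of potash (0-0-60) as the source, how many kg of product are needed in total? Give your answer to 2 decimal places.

1650.40 kg

Product per hectare = 48 / 60% = 80 kg.
Total product = 80 × 20.63 = 1650.4 kg.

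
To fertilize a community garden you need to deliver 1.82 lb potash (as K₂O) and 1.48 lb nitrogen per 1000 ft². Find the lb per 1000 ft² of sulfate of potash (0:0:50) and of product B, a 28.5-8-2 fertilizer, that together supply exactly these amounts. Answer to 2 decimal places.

3.43 lb sulfate of potash, 5.19 lb product B

Per-1000 ft² balance (a = sulfate of potash, b = product B):
K₂O: 0.5·a + 0.02·b = 1.82
N: 0·a + 0.285·b = 1.48
Solving simultaneously: a = 3.43228, b = 5.19298.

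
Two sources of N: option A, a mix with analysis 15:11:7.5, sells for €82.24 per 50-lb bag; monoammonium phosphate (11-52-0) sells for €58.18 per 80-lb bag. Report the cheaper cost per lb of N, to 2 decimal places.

€6.61 per lb N (monoammonium phosphate)

option A: N per bag = 50 × 15% = 7.5 lb; cost = 82.24 / 7.5 = €10.9653/lb N.
monoammonium phosphate: N per bag = 80 × 11% = 8.8 lb; cost = 58.18 / 8.8 = €6.6114/lb N.
monoammonium phosphate is cheaper.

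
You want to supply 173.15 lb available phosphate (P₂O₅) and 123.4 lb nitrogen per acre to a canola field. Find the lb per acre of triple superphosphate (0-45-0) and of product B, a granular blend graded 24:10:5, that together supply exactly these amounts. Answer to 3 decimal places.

With a, b = lb per acre of triple superphosphate and product B:
P₂O₅: 0.45·a + 0.1·b = 173.15
N: 0·a + 0.24·b = 123.4
Solving simultaneously: a = 270.5185, b = 514.1667.

270.519 lb triple superphosphate, 514.167 lb product B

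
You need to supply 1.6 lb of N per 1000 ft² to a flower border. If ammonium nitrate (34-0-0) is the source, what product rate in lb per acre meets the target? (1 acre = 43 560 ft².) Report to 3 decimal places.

Product per 1000 ft² = 1.6 / 34% = 4.70588 lb.
Convert to per acre: 4.70588 × 43.56 = 204.9882 lb.

204.988 lb of product per acre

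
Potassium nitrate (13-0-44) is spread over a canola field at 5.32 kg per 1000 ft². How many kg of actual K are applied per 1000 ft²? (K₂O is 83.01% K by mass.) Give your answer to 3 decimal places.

1.943 kg K per thousand sq ft

K₂O per 1000 ft² = 5.32 × 44% = 2.3408 kg.
Elemental K = 2.3408 × 0.8301 = 1.9431 kg per 1000 ft².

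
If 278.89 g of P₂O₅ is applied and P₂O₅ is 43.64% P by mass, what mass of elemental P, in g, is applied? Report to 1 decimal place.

P = 278.89 × 0.4364 = 121.708 g.

121.7 g P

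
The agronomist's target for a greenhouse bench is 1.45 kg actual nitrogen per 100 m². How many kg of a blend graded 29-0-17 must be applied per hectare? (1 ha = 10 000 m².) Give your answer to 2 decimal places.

Product per 100 m² = 1.45 / 29% = 5 kg.
Convert to per hectare: 5 × 100 = 500 kg.

500.00 kg of product per hectare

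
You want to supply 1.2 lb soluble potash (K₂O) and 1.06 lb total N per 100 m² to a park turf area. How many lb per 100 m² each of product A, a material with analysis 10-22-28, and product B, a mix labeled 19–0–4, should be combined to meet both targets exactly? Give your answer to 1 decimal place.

With a, b = lb per 100 m² of product A and product B:
K₂O: 0.28·a + 0.04·b = 1.2
N: 0.1·a + 0.19·b = 1.06
Eliminate a: (row1) − 0.28/0.1·(row2) → -0.492·b = -1.768, so b = 3.5935.
Back-substitute: a = (1.2 − 0.04·3.5935) / 0.28 = 3.77236.

3.8 lb product A, 3.6 lb product B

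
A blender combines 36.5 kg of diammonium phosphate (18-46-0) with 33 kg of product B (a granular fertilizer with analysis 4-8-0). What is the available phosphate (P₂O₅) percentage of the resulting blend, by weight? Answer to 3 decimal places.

27.957% P₂O₅

Total mass = 36.5 + 33 = 69.5 kg.
P₂O₅ mass = 46%×36.5 + 8%×33 = 19.43 kg.
% P₂O₅ = 19.43 / 69.5 = 27.9568%.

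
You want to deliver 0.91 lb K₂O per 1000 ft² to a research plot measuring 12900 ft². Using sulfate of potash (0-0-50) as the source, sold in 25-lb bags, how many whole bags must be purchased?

1 bags

Product per 1000 ft² = 0.91 / 50% = 1.82 lb.
Total product = 1.82 × 12900 / 1000 = 23.478 lb.
Bags = ⌈23.478 / 25⌉ = 1.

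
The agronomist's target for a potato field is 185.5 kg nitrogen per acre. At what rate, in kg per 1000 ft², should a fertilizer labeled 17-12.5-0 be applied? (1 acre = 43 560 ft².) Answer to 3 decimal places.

25.050 kg of product per thousand sq ft

Product per acre = 185.5 / 17% = 1091.18 kg.
Convert to per 1000 ft²: 1091.18 × 0.0229568 = 25.04996 kg.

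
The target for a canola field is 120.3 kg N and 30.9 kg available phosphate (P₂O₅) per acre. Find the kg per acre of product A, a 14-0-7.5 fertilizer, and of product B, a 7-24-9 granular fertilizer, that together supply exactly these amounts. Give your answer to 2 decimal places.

794.91 kg product A, 128.75 kg product B

With a, b = kg per acre of product A and product B:
N: 0.14·a + 0.07·b = 120.3
P₂O₅: 0·a + 0.24·b = 30.9
Solving simultaneously: a = 794.911, b = 128.75.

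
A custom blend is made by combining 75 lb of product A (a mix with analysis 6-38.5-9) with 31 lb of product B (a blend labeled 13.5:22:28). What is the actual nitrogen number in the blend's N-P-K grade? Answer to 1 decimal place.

Total mass = 75 + 31 = 106 lb.
N mass = 6%×75 + 13.5%×31 = 8.685 lb.
% N = 8.685 / 106 = 8.1934%.

8.2% N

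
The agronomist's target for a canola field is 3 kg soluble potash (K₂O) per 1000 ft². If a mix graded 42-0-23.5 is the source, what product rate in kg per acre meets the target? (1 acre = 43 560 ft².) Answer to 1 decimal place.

556.1 kg of product per acre

Product per 1000 ft² = 3 / 23.5% = 12.766 kg.
Convert to per acre: 12.766 × 43.56 = 556.085 kg.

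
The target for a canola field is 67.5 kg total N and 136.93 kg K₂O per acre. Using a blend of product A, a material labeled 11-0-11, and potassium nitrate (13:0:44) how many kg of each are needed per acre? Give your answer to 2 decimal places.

With a, b = kg per acre of product A and potassium nitrate:
N: 0.11·a + 0.13·b = 67.5
K₂O: 0.11·a + 0.44·b = 136.93
Solving simultaneously: a = 348.947, b = 223.968.

348.95 kg product A, 223.97 kg potassium nitrate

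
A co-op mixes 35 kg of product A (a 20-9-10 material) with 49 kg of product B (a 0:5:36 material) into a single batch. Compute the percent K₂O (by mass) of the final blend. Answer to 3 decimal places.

Total mass = 35 + 49 = 84 kg.
K₂O mass = 10%×35 + 36%×49 = 21.14 kg.
% K₂O = 21.14 / 84 = 25.1667%.

25.167% K₂O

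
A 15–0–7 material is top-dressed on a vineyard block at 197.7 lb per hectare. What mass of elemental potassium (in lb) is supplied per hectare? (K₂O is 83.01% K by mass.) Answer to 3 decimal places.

11.488 lb K per hectare

K₂O per hectare = 197.7 × 7% = 13.839 lb.
Elemental K = 13.839 × 0.8301 = 11.4878 lb per hectare.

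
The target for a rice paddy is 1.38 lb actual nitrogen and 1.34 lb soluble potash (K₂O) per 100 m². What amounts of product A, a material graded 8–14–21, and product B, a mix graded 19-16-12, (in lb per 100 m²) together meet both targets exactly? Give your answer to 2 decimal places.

Let a = lb of product A, b = lb of product B (per 100 m²).
N: 0.08·a + 0.19·b = 1.38
K₂O: 0.21·a + 0.12·b = 1.34
From row1: a = (1.38 − 0.19·b) / 0.08.
Into row2: 0.21·(1.38 − 0.19·b)/0.08 + 0.12·b = 1.34 → b = 6.0264, a = 2.93729.

2.94 lb product A, 6.03 lb product B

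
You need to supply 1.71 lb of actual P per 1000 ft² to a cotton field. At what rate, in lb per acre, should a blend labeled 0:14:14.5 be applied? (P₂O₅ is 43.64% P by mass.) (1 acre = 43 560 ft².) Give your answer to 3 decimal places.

As P₂O₅: 1.71 / 0.4364 = 3.91842 lb per 1000 ft².
Product per 1000 ft² = 3.91842 / 14% = 27.9887 lb.
Convert to per acre: 27.9887 × 43.56 = 1219.18947 lb.

1219.189 lb of product per acre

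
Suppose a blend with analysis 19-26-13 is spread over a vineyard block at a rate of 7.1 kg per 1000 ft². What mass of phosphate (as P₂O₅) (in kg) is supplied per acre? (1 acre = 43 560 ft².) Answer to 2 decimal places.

80.41 kg P₂O₅ per acre

P₂O₅ per 1000 ft² = 7.1 × 26% = 1.846 kg.
Convert to per acre: 1.846 × 43.56 = 80.4118 kg.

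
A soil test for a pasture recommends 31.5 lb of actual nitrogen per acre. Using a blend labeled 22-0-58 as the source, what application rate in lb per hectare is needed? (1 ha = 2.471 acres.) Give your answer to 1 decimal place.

353.8 lb of product per hectare

Product per acre = 31.5 / 22% = 143.182 lb.
Convert to per hectare: 143.182 × 2.471 = 353.802 lb.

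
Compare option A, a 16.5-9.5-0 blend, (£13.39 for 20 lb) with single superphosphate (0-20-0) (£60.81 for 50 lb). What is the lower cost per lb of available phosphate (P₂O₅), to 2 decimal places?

option A: P₂O₅ per bag = 20 × 9.5% = 1.9 lb; cost = 13.39 / 1.9 = £7.0474/lb P₂O₅.
single superphosphate: P₂O₅ per bag = 50 × 20% = 10 lb; cost = 60.81 / 10 = £6.0810/lb P₂O₅.
single superphosphate is cheaper.

£6.08 per lb P₂O₅ (single superphosphate)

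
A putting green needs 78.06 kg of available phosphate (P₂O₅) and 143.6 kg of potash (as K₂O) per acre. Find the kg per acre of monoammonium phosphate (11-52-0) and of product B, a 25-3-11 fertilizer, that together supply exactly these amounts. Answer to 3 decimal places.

74.801 kg monoammonium phosphate, 1305.455 kg product B

With a, b = kg per acre of monoammonium phosphate and product B:
P₂O₅: 0.52·a + 0.03·b = 78.06
K₂O: 0·a + 0.11·b = 143.6
Solving simultaneously: a = 74.8007, b = 1305.4545.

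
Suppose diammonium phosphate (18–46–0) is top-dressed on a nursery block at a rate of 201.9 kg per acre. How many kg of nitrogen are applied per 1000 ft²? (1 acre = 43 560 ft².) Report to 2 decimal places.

nitrogen per acre = 201.9 × 18% = 36.342 kg.
Convert to per 1000 ft²: 36.342 × 0.0229568 = 0.834298 kg.

0.83 kg N per thousand sq ft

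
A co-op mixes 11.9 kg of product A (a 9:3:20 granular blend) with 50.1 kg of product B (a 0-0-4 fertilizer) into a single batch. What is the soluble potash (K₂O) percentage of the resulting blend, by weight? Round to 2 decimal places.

7.07% K₂O

Total mass = 11.9 + 50.1 = 62 kg.
K₂O mass = 20%×11.9 + 4%×50.1 = 4.384 kg.
% K₂O = 4.384 / 62 = 7.07097%.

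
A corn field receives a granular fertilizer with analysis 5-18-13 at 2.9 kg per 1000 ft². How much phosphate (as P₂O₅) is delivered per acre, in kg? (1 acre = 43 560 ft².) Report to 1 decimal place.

22.7 kg P₂O₅ per acre

P₂O₅ per 1000 ft² = 2.9 × 18% = 0.522 kg.
Convert to per acre: 0.522 × 43.56 = 22.7383 kg.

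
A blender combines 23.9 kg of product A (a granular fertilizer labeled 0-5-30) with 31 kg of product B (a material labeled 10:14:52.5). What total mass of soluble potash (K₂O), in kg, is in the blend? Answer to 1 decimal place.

K₂O mass = 30%×23.9 + 52.5%×31 = 23.445 kg.

23.4 kg K₂O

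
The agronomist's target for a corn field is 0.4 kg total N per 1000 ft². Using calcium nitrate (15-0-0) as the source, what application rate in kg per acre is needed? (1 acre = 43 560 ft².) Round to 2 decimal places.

116.16 kg of product per acre

Product per 1000 ft² = 0.4 / 15% = 2.66667 kg.
Convert to per acre: 2.66667 × 43.56 = 116.16 kg.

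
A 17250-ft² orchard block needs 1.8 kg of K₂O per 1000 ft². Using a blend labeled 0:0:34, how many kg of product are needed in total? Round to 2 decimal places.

Product per 1000 ft² = 1.8 / 34% = 5.29412 kg.
Total product = 5.29412 × 17250 / 1000 = 91.3235 kg.

91.32 kg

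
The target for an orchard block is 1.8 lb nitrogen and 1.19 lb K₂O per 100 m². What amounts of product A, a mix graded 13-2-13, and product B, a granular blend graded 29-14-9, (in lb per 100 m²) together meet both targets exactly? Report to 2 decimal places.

7.04 lb product A, 3.05 lb product B

With a, b = lb per 100 m² of product A and product B:
N: 0.13·a + 0.29·b = 1.8
K₂O: 0.13·a + 0.09·b = 1.19
Solving simultaneously: a = 7.04231, b = 3.05.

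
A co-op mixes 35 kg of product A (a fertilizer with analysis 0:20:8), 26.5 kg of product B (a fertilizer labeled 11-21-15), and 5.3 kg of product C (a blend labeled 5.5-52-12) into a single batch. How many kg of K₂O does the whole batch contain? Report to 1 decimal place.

7.4 kg K₂O

K₂O mass = 8%×35 + 15%×26.5 + 12%×5.3 = 7.411 kg.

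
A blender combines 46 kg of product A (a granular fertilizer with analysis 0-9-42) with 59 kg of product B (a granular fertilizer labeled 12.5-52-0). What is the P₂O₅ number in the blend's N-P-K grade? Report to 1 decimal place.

Total mass = 46 + 59 = 105 kg.
P₂O₅ mass = 9%×46 + 52%×59 = 34.82 kg.
% P₂O₅ = 34.82 / 105 = 33.1619%.

33.2% P₂O₅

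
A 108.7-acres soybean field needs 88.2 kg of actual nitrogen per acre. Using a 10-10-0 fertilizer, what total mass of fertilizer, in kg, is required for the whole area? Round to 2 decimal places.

Product per acre = 88.2 / 10% = 882 kg.
Total product = 882 × 108.7 = 95873.4 kg.

95873.40 kg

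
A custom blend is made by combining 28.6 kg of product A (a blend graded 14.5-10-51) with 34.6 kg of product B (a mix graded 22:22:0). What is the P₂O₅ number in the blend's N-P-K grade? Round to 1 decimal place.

16.6% P₂O₅

Total mass = 28.6 + 34.6 = 63.2 kg.
P₂O₅ mass = 10%×28.6 + 22%×34.6 = 10.472 kg.
% P₂O₅ = 10.472 / 63.2 = 16.5696%.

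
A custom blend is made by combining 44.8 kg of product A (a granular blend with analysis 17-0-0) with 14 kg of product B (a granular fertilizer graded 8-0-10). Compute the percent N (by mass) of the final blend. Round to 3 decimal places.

14.857% N

Total mass = 44.8 + 14 = 58.8 kg.
N mass = 17%×44.8 + 8%×14 = 8.736 kg.
% N = 8.736 / 58.8 = 14.8571%.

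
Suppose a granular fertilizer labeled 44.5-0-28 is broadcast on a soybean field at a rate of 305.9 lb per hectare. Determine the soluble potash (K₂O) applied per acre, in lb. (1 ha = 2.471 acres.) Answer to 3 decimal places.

34.663 lb K₂O per acre

K₂O per hectare = 305.9 × 28% = 85.652 lb.
Convert to per acre: 85.652 × 0.404694 = 34.6629 lb.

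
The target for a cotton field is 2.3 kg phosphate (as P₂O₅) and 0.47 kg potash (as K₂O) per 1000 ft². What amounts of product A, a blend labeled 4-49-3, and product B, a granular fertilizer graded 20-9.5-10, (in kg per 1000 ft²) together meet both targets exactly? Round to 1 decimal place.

4.0 kg product A, 3.5 kg product B

With a, b = kg per 1000 ft² of product A and product B:
P₂O₅: 0.49·a + 0.095·b = 2.3
K₂O: 0.03·a + 0.1·b = 0.47
From row1: a = (2.3 − 0.095·b) / 0.49.
Into row2: 0.03·(2.3 − 0.095·b)/0.49 + 0.1·b = 0.47 → b = 3.49512, a = 4.01625.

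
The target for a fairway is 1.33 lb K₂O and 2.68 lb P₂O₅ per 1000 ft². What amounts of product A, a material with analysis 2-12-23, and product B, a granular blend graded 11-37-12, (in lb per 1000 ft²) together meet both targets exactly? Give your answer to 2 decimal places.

Let a = lb of product A, b = lb of product B (per 1000 ft²).
K₂O: 0.23·a + 0.12·b = 1.33
P₂O₅: 0.12·a + 0.37·b = 2.68
Eliminate a: (row1) − 0.23/0.12·(row2) → -0.589167·b = -3.80667, so b = 6.4611.
Back-substitute: a = (1.33 − 0.12·6.4611) / 0.23 = 2.4116.

2.41 lb product A, 6.46 lb product B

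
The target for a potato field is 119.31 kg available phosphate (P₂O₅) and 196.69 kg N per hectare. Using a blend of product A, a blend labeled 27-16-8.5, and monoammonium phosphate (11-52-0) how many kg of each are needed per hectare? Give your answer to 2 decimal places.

Let a = kg of product A, b = kg of monoammonium phosphate (per hectare).
P₂O₅: 0.16·a + 0.52·b = 119.31
N: 0.27·a + 0.11·b = 196.69
Eliminate a: (row1) − 0.16/0.27·(row2) → 0.454815·b = 2.75296, so b = 6.05293.
Back-substitute: a = (119.31 − 0.52·6.05293) / 0.16 = 726.015.

726.02 kg product A, 6.05 kg monoammonium phosphate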